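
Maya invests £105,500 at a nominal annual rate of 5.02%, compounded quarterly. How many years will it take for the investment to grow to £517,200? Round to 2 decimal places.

Periodic rate i = 0.0502/4 = 0.01255.
n = ln(517200/105500) / ln(1+0.01255) = ln(4.90237) / 0.012472 = 127.4640 quarters
= 127.4640/4 years

31.87 years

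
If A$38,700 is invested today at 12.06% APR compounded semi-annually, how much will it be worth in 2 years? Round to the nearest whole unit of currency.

A$48,913

With 2 periods per year: i = 0.0603, n = 4.
38,700 × (1+0.0603)^4 = 38,700 × 1.263907 = 48,913.1926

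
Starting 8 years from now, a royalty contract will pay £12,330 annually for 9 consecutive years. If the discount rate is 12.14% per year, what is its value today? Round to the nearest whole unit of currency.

£29,303

PV at t=7 (ordinary 9-year annuity): 12330 × a(9|0.1214) = 12330 × 5.300013 = 65,349.1623
PV₀ = 65,349.1623 / (1+0.1214)^7 = 65,349.1623 / 2.230098 = 29,303.2751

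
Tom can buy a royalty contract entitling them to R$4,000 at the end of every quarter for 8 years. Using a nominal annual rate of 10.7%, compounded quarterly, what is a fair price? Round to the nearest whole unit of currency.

R$85,284

i = 0.107/4 = 0.02675 per quarter; n = 8·4 = 32.
Annuity factor a(32|0.02675) = 21.320962; PV = 4000 × 21.320962 = 85,283.8488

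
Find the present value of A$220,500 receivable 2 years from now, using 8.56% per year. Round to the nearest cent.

PV = 220,500 / (1 + 0.0856)^2 = 220,500 / 1.178527 = 187,097.9050

A$187,097.90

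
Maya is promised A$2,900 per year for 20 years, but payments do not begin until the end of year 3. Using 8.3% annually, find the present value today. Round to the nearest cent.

A$23,743.13

PV at t=2 (ordinary 20-year annuity): 2900 × a(20|0.083) = 2900 × 9.602777 = 27,848.0522
Discount back 2 years: 27,848.0522 × (1+0.083)^(−2) = 27,848.0522 × 0.852596 = 23,743.1268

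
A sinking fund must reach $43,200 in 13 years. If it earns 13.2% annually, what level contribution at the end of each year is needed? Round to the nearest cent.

PMT = 43200 / ( [(1+0.132)^13 − 1] / 0.132 ) = 43200 / 30.393283 = 1,421.3667

$1,421.37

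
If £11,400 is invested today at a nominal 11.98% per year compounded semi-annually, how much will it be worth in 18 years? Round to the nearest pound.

£92,564

i = 0.1198/2 = 0.0599 per half-year; n = 18·2 = 36.
FV = PV·(1+i)^n = 11,400 × 8.119628 = 92,563.7560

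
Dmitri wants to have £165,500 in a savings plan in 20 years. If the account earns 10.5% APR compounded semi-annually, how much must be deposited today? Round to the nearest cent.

£21,375.38

Periodic rate i = 0.105/2 = 0.0525; n = 20 × 2 = 40 periods.
PV = 165,500 / (1 + 0.0525)^40 = 165,500 / 7.742553 = 21,375.3787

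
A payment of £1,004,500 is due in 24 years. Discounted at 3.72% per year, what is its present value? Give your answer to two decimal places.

PV = FV·(1+i)^(−n) = 1,004,500 × 0.416198 = 418,070.7146

£418,070.71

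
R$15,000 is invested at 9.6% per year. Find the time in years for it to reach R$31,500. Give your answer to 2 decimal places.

8.09 years

(1+i)^n = 31500/15000 = 2.10000, so n = ln 2.10000 / ln 1.096 = 8.0938 years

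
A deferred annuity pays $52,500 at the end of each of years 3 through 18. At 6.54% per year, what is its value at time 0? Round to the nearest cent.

$450,565.68

Value one period before first payment (t=2): 52500 × [1 − (1+0.0654)^(−16)] / 0.0654 = 52500 × 9.741463 = 511,426.8101
Discount back 2 years: 511,426.8101 × (1+0.0654)^(−2) = 511,426.8101 × 0.880997 = 450,565.6779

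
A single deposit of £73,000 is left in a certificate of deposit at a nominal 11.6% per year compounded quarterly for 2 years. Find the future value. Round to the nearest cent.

With 4 periods per year: i = 0.029, n = 8.
FV = 73,000 × (1 + 0.029)^8 = 91,758.4055

£91,758.41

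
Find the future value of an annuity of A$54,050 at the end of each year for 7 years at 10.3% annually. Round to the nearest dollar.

Accumulation factor s(7|0.103) = 9.575006; FV = 54050 × 9.575006 = 517,529.0936

A$517,529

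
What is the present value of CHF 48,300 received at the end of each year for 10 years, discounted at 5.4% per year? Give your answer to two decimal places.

PV = PMT · [1 − (1+i)^(−n)] / i = 48300 · 7.573913 = 365,819.9751

CHF 365,819.98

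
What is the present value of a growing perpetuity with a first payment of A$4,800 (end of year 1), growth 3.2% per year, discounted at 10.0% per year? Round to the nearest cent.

PV = PMT / (i − g) = 4800 / (0.1 − 0.032) = 4800 / 0.068000 = 70,588.2353

A$70,588.24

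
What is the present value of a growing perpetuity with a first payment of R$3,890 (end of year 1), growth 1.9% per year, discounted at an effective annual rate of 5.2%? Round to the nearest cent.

PV = PMT / (i − g) = 3890 / (0.052 − 0.019) = 3890 / 0.033000 = 117,878.7879

R$117,878.79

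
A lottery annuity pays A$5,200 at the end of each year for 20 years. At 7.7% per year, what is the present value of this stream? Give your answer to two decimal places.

A$52,214.59

Annuity factor a(20|0.077) = 10.041268; PV = 5200 × 10.041268 = 52,214.5914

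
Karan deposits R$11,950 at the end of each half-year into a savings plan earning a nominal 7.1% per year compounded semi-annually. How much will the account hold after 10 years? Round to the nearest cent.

R$339,683.75

Periodic rate i = 0.071/2 = 0.0355; n = 10 × 2 = 20 periods.
Accumulation factor s(20|0.0355) = 28.425419; FV = 11950 × 28.425419 = 339,683.7534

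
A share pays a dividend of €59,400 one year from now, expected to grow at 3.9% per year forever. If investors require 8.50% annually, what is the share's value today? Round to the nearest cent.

PV = PMT / (i − g) = 59400 / (0.085 − 0.039) = 59400 / 0.046000 = 1,291,304.3478

€1,291,304.35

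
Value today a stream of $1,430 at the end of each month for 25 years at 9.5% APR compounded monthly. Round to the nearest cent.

With 12 periods per year: i = 0.00791667, n = 300.
PV = PMT · [1 − (1+i)^(−n)] / i = 1430 · 114.456200 = 163,672.3664

$163,672.37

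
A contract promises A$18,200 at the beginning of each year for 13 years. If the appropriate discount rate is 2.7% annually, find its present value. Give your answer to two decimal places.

PV = PMT · [1 − (1+i)^(−n)] / i × (1+i) = 18200 · 11.134644 = 202,650.5215
Payments are at the start of each period, so multiply by (1+i).

A$202,650.52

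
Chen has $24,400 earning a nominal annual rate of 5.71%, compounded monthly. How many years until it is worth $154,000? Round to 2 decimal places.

32.34 years

Periodic rate i = 0.0571/12 = 0.00475833.
n = ln(154000/24400) / ln(1+0.00475833) = ln(6.31148) / 0.004747 = 388.1084 months
= 388.1084/12 years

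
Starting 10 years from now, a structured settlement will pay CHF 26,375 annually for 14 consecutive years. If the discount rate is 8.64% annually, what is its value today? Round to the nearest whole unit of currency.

Value one period before first payment (t=9): 26375 × [1 − (1+0.0864)^(−14)] / 0.0864 = 26375 × 7.946388 = 209,585.9917
PV₀ = 209,585.9917 / (1+0.0864)^9 = 209,585.9917 / 2.108181 = 99,415.5775

CHF 99,416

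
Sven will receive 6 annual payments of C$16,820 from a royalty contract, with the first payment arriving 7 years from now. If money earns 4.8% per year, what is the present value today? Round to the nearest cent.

C$64,853.92

PV at t=6 (ordinary 6-year annuity): 16820 × a(6|0.048) = 16820 × 5.108318 = 85,921.9154
PV₀ = 85,921.9154 / (1+0.048)^6 = 85,921.9154 / 1.324853 = 64,853.9233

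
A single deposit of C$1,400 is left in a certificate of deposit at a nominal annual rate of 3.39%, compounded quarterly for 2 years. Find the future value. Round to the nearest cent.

Periodic rate i = 0.0339/4 = 0.008475; n = 2 × 4 = 8 periods.
FV = 1,400 × (1 + 0.008475)^8 = 1,497.7838

C$1,497.78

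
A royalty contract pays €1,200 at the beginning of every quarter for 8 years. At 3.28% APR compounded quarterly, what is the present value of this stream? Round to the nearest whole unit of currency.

€33,931

i = 0.0328/4 = 0.0082 per quarter; n = 8·4 = 32.
PV = 1200 × [1 − (1+0.0082)^(−32)] / 0.0082 × (1+i) = 1200 × 28.275490 = 33,930.5877
(annuity-due: payments at period start, so ×(1+i).)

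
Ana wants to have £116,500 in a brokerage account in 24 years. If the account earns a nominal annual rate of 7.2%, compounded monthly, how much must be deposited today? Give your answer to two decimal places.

i = 0.072/12 = 0.006 per month; n = 24·12 = 288.
PV = FV·(1+i)^(−n) = 116,500 × 0.178559 = 20,802.1143

£20,802.11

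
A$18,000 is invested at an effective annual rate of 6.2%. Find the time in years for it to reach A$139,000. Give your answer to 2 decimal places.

33.98 years

n = ln(139000/18000) / ln(1+0.062) = ln(7.72222) / 0.060154 = 33.9812 years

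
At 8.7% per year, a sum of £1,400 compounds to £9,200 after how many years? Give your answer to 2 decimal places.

(1+i)^n = 9200/1400 = 6.57143, so n = ln 6.57143 / ln 1.087 = 22.5689 years

22.57 years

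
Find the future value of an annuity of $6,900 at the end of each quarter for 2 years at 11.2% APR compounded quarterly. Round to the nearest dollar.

$60,923

With 4 periods per year: i = 0.028, n = 8.
FV = PMT · [(1+i)^n − 1] / i = 6900 · 8.829476 = 60,923.3813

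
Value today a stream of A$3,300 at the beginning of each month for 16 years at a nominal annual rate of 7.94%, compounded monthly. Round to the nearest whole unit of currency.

With 12 periods per year: i = 0.00661667, n = 192.
PV = 3300 × [1 − (1+0.00661667)^(−192)] / 0.00661667 × (1+i) = 3300 × 109.247610 = 360,517.1137
Payments are at the start of each period, so multiply by (1+i).

A$360,517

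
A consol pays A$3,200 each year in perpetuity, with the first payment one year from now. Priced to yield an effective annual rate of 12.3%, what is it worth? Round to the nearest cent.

PV = C/r = 3200/0.123 = 26,016.2602

A$26,016.26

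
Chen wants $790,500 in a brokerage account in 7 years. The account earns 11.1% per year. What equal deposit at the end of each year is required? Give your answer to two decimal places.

FV-annuity factor = 9.813410; PMT = 790500 / 9.813410 = 80,553.0403

$80,553.04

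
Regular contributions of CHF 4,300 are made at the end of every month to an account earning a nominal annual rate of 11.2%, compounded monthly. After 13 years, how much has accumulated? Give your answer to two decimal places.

i = 0.112/12 = 0.00933333 per month; n = 13·12 = 156.
Accumulation factor s(156|0.00933333) = 349.275745; FV = 4300 × 349.275745 = 1,501,885.7023

CHF 1,501,885.70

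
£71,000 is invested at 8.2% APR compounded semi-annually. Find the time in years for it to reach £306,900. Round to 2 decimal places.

18.22 years

Periodic rate i = 0.082/2 = 0.041.
(1+i)^n = 306900/71000 = 4.32254, so n = ln 4.32254 / ln 1.041 = 36.4305 half-years
= 36.4305/2 years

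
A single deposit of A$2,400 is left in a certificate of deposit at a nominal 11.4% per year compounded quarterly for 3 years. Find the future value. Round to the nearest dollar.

A$3,363

Periodic rate i = 0.114/4 = 0.0285; n = 3 × 4 = 12 periods.
2,400 × (1+0.0285)^12 = 2,400 × 1.401043 = 3,362.5039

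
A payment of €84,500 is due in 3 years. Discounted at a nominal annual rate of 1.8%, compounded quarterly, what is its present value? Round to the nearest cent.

€80,067.71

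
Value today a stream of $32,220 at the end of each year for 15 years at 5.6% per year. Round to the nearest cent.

PV = 32220 × [1 − (1+0.056)^(−15)] / 0.056 = 32220 × 9.971208 = 321,272.3131

$321,272.31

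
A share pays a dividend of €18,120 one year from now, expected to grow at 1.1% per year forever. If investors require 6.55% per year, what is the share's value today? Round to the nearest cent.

€332,477.06

PV = D₁/(r − g) = 18120/(0.0655 − 0.011) = 332,477.0642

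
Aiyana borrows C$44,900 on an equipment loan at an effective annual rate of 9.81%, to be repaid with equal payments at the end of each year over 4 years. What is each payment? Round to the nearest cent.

C$14,106.42

Annuity-PV factor = 3.182947; PMT = 44900 / 3.182947 = 14,106.4243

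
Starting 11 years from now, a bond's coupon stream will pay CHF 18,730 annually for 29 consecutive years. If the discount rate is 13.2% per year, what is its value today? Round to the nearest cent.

CHF 39,940.55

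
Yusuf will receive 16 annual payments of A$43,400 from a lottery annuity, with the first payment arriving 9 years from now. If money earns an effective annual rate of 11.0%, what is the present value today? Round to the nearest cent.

A$138,967.40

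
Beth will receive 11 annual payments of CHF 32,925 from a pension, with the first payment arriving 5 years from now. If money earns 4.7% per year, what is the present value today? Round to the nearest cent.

CHF 231,218.47

PV at t=4 (ordinary 11-year annuity): 32925 × a(11|0.047) = 32925 × 8.438854 = 277,849.2594
PV₀ = 277,849.2594 / (1+0.047)^4 = 277,849.2594 / 1.201674 = 231,218.4666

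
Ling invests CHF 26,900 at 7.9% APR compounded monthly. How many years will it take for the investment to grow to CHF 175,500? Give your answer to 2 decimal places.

Periodic rate i = 0.079/12 = 0.00658333.
n = ln(175500/26900) / ln(1+0.00658333) = ln(6.52416) / 0.006562 = 285.8247 months
= 285.8247/12 years

23.82 years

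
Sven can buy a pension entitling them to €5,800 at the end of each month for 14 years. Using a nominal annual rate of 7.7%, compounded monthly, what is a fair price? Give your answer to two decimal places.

With 12 periods per year: i = 0.00641667, n = 168.
PV = 5800 × [1 − (1+0.00641667)^(−168)] / 0.00641667 = 5800 × 102.631281 = 595,261.4327

€595,261.43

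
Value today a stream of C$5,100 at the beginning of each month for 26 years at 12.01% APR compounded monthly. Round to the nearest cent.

C$491,653.16

With 12 periods per year: i = 0.0100083, n = 312.
PV = PMT · [1 − (1+i)^(−n)] / i × (1+i) = 5100 · 96.402580 = 491,653.1566
(annuity-due: payments at period start, so ×(1+i).)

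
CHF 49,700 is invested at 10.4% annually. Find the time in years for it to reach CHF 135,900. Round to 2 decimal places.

10.17 years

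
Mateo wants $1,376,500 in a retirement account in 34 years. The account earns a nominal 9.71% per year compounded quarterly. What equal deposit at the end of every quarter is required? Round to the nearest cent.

With 4 periods per year: i = 0.024275, n = 136.
PMT = 1.3765e+06 / ( [(1+0.024275)^136 − 1] / 0.024275 ) = 1.3765e+06 / 1034.018741 = 1,331.2138

$1,331.21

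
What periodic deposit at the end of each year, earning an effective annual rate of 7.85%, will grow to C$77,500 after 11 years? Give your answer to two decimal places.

FV-annuity factor = 16.512906; PMT = 77500 / 16.512906 = 4,693.2988

C$4,693.30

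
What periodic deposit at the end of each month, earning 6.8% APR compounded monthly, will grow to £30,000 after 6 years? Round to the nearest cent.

i = 0.068/12 = 0.00566667 per month; n = 6·12 = 72.
FV-annuity factor = 88.601699; PMT = 30000 / 88.601699 = 338.5940

£338.59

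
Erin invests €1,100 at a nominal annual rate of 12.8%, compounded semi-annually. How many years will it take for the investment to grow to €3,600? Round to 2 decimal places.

Periodic rate i = 0.128/2 = 0.064.
(1+i)^n = 3600/1100 = 3.27273, so n = ln 3.27273 / ln 1.064 = 19.1121 half-years
= 19.1121/2 years

9.56 years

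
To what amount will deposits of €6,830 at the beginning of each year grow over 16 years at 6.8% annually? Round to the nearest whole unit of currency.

Accumulation factor s(16|0.068) × (1+i) = 29.293068; FV = 6830 × 29.293068 = 200,071.6541
Payments are at the start of each period, so multiply by (1+i).

€200,072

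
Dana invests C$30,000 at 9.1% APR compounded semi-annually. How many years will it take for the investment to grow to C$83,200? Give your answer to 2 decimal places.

11.46 years

Periodic rate i = 0.091/2 = 0.0455.
(1+i)^n = 83200/30000 = 2.77333, so n = ln 2.77333 / ln 1.0455 = 22.9249 half-years
= 22.9249/2 years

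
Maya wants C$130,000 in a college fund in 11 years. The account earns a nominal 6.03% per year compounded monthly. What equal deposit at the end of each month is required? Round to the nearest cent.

C$696.45

i = 0.0603/12 = 0.005025 per month; n = 11·12 = 132.
PMT = 130000 / ( [(1+0.005025)^132 − 1] / 0.005025 ) = 130000 / 186.659920 = 696.4537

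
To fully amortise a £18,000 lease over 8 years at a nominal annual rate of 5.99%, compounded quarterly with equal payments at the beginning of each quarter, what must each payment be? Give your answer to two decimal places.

With 4 periods per year: i = 0.014975, n = 32.
PMT = 18000 / ( [1 − (1+0.014975)^(−32)] / 0.014975 × (1+i) ) = 18000 / 25.655140 = 701.6138

£701.61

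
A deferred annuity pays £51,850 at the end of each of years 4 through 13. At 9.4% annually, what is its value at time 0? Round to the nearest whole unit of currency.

PV at t=3 (ordinary 10-year annuity): 51850 × a(10|0.094) = 51850 × 6.306193 = 326,976.1252
Discount back 3 years: 326,976.1252 × (1+0.094)^(−3) = 326,976.1252 × 0.763744 = 249,726.1818

£249,726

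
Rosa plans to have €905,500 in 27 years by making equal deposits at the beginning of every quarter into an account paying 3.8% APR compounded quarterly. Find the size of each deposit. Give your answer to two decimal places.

€4,796.93

With 4 periods per year: i = 0.0095, n = 108.
PMT = 905500 / ( [(1+0.0095)^108 − 1] / 0.0095 × (1+i) ) = 905500 / 188.766470 = 4,796.9324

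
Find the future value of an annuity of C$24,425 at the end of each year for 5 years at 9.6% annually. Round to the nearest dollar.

C$147,934

FV = PMT · [(1+i)^n − 1] / i = 24425 · 6.056669 = 147,934.1309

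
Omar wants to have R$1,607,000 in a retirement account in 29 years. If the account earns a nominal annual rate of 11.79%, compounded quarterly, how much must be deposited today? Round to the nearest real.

R$55,282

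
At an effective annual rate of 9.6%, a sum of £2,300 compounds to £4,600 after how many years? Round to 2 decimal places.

7.56 years

(1+i)^n = 4600/2300 = 2.00000, so n = ln 2.00000 / ln 1.096 = 7.5616 years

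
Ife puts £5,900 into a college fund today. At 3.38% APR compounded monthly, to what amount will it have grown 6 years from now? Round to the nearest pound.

£7,224

i = 0.0338/12 = 0.00281667 per month; n = 6·12 = 72.
FV = PV·(1+i)^n = 5,900 × 1.224478 = 7,224.4223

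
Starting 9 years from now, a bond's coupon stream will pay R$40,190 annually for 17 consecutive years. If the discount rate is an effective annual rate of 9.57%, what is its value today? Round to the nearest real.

R$159,402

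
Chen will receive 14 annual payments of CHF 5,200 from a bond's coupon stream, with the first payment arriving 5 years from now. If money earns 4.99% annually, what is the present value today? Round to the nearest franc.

CHF 42,390

Value one period before first payment (t=4): 5200 × [1 − (1+0.0499)^(−14)] / 0.0499 = 5200 × 9.904973 = 51,505.8585
Discount back 4 years: 51,505.8585 × (1+0.0499)^(−4) = 51,505.8585 × 0.823016 = 42,390.1435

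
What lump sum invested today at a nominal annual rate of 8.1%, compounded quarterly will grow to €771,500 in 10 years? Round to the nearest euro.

i = 0.081/4 = 0.02025 per quarter; n = 10·4 = 40.
Discount factor = (1+0.02025)^(−40) = 0.448473; PV = 771,500 × 0.448473 = 345,996.5693

€345,997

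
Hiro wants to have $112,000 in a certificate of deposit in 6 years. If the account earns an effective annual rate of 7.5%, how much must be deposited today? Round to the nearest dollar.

$72,572

PV = 112,000 / (1 + 0.075)^6 = 112,000 / 1.543302 = 72,571.6901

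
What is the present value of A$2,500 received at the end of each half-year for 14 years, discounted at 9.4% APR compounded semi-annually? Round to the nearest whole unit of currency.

A$38,491

With 2 periods per year: i = 0.047, n = 28.
PV = PMT · [1 − (1+i)^(−n)] / i = 2500 · 15.396356 = 38,490.8893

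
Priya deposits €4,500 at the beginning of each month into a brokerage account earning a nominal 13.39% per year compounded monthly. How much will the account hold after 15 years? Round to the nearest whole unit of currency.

€2,597,474

Periodic rate i = 0.1339/12 = 0.0111583; n = 15 × 12 = 180 periods.
FV = PMT · [(1+i)^n − 1] / i × (1+i) = 4500 · 577.216541 = 2,597,474.4352
Payments are at the start of each period, so multiply by (1+i).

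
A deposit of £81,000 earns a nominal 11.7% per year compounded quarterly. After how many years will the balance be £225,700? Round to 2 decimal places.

8.89 years

Periodic rate i = 0.117/4 = 0.02925.
(1+i)^n = 225700/81000 = 2.78642, so n = ln 2.78642 / ln 1.02925 = 35.5444 quarters
= 35.5444/4 years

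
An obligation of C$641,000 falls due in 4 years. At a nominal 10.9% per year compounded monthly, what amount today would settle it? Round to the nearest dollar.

C$415,299

i = 0.109/12 = 0.00908333 per month; n = 4·12 = 48.
PV = FV·(1+i)^(−n) = 641,000 × 0.647892 = 415,298.5726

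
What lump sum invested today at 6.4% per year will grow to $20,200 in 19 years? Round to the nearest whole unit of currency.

$6,215

Discount factor = (1+0.064)^(−19) = 0.307687; PV = 20,200 × 0.307687 = 6,215.2763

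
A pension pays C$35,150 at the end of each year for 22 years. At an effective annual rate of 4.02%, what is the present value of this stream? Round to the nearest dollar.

C$506,987

PV = 35150 × [1 − (1+0.0402)^(−22)] / 0.0402 = 35150 × 14.423529 = 506,987.0456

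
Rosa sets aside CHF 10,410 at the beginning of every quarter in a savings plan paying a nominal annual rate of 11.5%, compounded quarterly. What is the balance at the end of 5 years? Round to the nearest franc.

i = 0.115/4 = 0.02875 per quarter; n = 5·4 = 20.
Accumulation factor s(20|0.02875) × (1+i) = 27.294091; FV = 10410 × 27.294091 = 284,131.4896
(annuity-due: payments at period start, so ×(1+i).)

CHF 284,131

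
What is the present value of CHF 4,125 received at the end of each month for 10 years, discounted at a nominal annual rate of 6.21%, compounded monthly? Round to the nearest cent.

With 12 periods per year: i = 0.005175, n = 120.
Annuity factor a(120|0.005175) = 89.223573; PV = 4125 × 89.223573 = 368,047.2391

CHF 368,047.24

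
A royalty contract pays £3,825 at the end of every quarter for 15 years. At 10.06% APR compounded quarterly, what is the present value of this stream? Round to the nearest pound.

£117,823

With 4 periods per year: i = 0.02515, n = 60.
PV = 3825 × [1 − (1+0.02515)^(−60)] / 0.02515 = 3825 × 30.803308 = 117,822.6525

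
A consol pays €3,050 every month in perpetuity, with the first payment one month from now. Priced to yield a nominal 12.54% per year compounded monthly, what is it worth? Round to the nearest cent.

Periodic rate i = 0.1254/12 = 0.01045.
PV = PMT / i = 3050 / 0.01045 = 291,866.0287

€291,866.03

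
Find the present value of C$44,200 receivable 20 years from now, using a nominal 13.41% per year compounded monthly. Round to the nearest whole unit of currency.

C$3,070

With 12 periods per year: i = 0.011175, n = 240.
Discount factor = (1+0.011175)^(−240) = 0.069452; PV = 44,200 × 0.069452 = 3,069.7611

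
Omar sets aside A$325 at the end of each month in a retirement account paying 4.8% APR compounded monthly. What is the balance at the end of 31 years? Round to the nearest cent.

A$277,477.39

With 12 periods per year: i = 0.004, n = 372.
FV = 325 × [(1+0.004)^372 − 1] / 0.004 = 325 × 853.776577 = 277,477.3874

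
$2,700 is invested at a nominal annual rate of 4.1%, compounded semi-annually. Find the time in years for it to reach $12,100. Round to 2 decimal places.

36.96 years

Periodic rate i = 0.041/2 = 0.0205.
(1+i)^n = 12100/2700 = 4.48148, so n = ln 4.48148 / ln 1.0205 = 73.9159 half-years
= 73.9159/2 years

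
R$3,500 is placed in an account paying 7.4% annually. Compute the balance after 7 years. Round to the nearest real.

R$5,769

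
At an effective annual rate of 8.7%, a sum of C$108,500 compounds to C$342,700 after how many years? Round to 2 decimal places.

13.79 years

n = ln(342700/108500) / ln(1+0.087) = ln(3.15853) / 0.083422 = 13.7867 years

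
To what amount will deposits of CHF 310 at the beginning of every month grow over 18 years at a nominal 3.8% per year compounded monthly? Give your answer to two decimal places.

Periodic rate i = 0.038/12 = 0.00316667; n = 18 × 12 = 216 periods.
Accumulation factor s(216|0.00316667) × (1+i) = 310.342318; FV = 310 × 310.342318 = 96,206.1187
(annuity-due: payments at period start, so ×(1+i).)

CHF 96,206.12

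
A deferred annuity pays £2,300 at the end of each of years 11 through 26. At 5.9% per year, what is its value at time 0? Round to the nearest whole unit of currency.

PV at t=10 (ordinary 16-year annuity): 2300 × a(16|0.059) = 2300 × 10.175660 = 23,404.0191
Discount back 10 years: 23,404.0191 × (1+0.059)^(−10) = 23,404.0191 × 0.563690 = 13,192.6136

£13,193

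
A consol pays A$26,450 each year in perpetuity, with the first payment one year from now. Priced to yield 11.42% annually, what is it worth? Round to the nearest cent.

A$231,611.21

PV = C/r = 26450/0.1142 = 231,611.2084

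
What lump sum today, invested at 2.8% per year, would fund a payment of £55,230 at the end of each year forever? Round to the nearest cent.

PV = C/r = 55230/0.028 = 1,972,500.0000

£1,972,500.00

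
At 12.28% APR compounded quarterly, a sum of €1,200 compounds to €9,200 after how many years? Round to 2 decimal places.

Periodic rate i = 0.1228/4 = 0.0307.
n = ln(9200/1200) / ln(1+0.0307) = ln(7.66667) / 0.030238 = 67.3613 quarters
= 67.3613/4 years

16.84 years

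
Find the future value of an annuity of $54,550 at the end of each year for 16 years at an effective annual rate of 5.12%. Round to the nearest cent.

$1,303,163.25

FV = PMT · [(1+i)^n − 1] / i = 54550 · 23.889335 = 1,303,163.2467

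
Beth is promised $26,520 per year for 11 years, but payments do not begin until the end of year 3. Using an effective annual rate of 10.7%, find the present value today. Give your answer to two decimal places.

$136,142.25

Value one period before first payment (t=2): 26520 × [1 − (1+0.107)^(−11)] / 0.107 = 26520 × 6.290927 = 166,835.3785
Discount back 2 years: 166,835.3785 × (1+0.107)^(−2) = 166,835.3785 × 0.816027 = 136,142.2454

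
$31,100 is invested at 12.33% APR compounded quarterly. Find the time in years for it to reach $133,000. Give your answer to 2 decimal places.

Periodic rate i = 0.1233/4 = 0.030825.
(1+i)^n = 133000/31100 = 4.27653, so n = ln 4.27653 / ln 1.03083 = 47.8645 quarters
= 47.8645/4 years

11.97 years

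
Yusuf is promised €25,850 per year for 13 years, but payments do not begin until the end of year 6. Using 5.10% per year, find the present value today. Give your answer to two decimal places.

PV at t=5 (ordinary 13-year annuity): 25850 × a(13|0.051) = 25850 × 9.337274 = 241,368.5298
Discount back 5 years: 241,368.5298 × (1+0.051)^(−5) = 241,368.5298 × 0.779806 = 188,220.5616

€188,220.56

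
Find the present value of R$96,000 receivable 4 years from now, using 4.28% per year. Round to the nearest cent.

PV = FV·(1+i)^(−n) = 96,000 × 0.845660 = 81,183.3827

R$81,183.38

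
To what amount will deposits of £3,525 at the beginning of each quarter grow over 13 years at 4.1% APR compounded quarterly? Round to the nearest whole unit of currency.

£242,998

Periodic rate i = 0.041/4 = 0.01025; n = 13 × 4 = 52 periods.
FV = 3525 × [(1+0.01025)^52 − 1] / 0.01025 × (1+i) = 3525 × 68.935498 = 242,997.6300
(Beginning-of-period payments → annuity-due factor ×(1+i).)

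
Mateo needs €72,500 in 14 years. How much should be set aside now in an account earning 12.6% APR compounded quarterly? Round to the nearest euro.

With 4 periods per year: i = 0.0315, n = 56.
Discount factor = (1+0.0315)^(−56) = 0.176085; PV = 72,500 × 0.176085 = 12,766.1810

€12,766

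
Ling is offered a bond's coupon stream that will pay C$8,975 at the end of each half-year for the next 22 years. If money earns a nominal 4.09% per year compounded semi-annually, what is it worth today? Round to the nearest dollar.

With 2 periods per year: i = 0.02045, n = 44.
PV = 8975 × [1 − (1+0.02045)^(−44)] / 0.02045 = 8975 × 28.833305 = 258,778.9087

C$258,779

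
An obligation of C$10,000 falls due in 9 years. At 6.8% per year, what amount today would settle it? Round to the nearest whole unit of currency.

C$5,532

PV = FV·(1+i)^(−n) = 10,000 × 0.553170 = 5,531.7014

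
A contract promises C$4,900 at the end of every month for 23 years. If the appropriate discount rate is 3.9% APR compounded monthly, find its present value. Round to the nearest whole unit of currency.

Periodic rate i = 0.039/12 = 0.00325; n = 23 × 12 = 276 periods.
PV = 4900 × [1 − (1+0.00325)^(−276)] / 0.00325 = 4900 × 182.035460 = 891,973.7562

C$891,974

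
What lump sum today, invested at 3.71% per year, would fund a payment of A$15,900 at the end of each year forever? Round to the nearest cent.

PV = PMT / i = 15900 / 0.0371 = 428,571.4286

A$428,571.43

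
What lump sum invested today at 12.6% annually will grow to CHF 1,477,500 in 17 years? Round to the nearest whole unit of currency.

Discount factor = (1+0.126)^(−17) = 0.132999; PV = 1,477,500 × 0.132999 = 196,505.5635

CHF 196,506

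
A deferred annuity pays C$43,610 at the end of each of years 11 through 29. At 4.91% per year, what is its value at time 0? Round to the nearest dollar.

PV at t=10 (ordinary 19-year annuity): 43610 × a(19|0.0491) = 43610 × 12.174453 = 530,927.9098
PV₀ = 530,927.9098 / (1+0.0491)^10 = 530,927.9098 / 1.614986 = 328,750.6995

C$328,751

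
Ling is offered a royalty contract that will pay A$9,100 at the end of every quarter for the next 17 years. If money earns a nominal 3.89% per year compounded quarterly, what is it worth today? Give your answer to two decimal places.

A$451,180.68

Periodic rate i = 0.0389/4 = 0.009725; n = 17 × 4 = 68 periods.
PV = PMT · [1 − (1+i)^(−n)] / i = 9100 · 49.580295 = 451,180.6843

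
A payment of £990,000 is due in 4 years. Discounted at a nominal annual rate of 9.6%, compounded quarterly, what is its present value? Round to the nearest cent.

£677,385.49

With 4 periods per year: i = 0.024, n = 16.
Discount factor = (1+0.024)^(−16) = 0.684228; PV = 990,000 × 0.684228 = 677,385.4881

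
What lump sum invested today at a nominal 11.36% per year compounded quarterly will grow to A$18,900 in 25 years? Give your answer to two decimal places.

i = 0.1136/4 = 0.0284 per quarter; n = 25·4 = 100.
PV = FV·(1+i)^(−n) = 18,900 × 0.060785 = 1,148.8280

A$1,148.83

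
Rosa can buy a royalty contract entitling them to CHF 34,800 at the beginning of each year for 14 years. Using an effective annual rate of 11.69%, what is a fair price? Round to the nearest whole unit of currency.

Annuity factor a(14|0.1169) × (1+i) = 7.521964; PV = 34800 × 7.521964 = 261,764.3574
(Beginning-of-period payments → annuity-due factor ×(1+i).)

CHF 261,764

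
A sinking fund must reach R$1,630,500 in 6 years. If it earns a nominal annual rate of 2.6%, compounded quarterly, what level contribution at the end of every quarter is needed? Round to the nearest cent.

With 4 periods per year: i = 0.0065, n = 24.
PMT = 1.6305e+06 / ( [(1+0.0065)^24 − 1] / 0.0065 ) = 1.6305e+06 / 25.882510 = 62,996.2095

R$62,996.21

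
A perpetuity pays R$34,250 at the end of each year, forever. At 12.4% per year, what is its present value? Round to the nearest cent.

PV = C/r = 34250/0.124 = 276,209.6774

R$276,209.68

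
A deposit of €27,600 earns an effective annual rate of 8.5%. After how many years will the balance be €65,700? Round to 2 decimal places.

(1+i)^n = 65700/27600 = 2.38043, so n = ln 2.38043 / ln 1.085 = 10.6311 years

10.63 years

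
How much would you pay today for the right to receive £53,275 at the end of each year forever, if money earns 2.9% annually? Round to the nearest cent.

£1,837,068.97

PV = C/r = 53275/0.029 = 1,837,068.9655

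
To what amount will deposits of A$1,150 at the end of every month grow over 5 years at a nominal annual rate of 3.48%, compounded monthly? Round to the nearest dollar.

i = 0.0348/12 = 0.0029 per month; n = 5·12 = 60.
Accumulation factor s(60|0.0029) = 65.433080; FV = 1150 × 65.433080 = 75,248.0419

A$75,248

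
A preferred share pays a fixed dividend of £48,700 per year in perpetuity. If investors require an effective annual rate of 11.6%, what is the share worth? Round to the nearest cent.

£419,827.59

PV = PMT / i = 48700 / 0.116 = 419,827.5862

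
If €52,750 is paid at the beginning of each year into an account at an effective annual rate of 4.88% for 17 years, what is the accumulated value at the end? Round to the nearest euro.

FV = PMT · [(1+i)^n − 1] / i × (1+i) = 52750 · 26.819460 = 1,414,726.5173
(annuity-due: payments at period start, so ×(1+i).)

€1,414,727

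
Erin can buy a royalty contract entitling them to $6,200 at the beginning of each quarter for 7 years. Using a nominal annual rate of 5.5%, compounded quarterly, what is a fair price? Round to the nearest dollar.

$145,252

With 4 periods per year: i = 0.01375, n = 28.
Annuity factor a(28|0.01375) × (1+i) = 23.427747; PV = 6200 × 23.427747 = 145,252.0337
(Beginning-of-period payments → annuity-due factor ×(1+i).)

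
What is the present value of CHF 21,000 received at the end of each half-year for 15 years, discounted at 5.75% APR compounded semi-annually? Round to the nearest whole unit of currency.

CHF 418,340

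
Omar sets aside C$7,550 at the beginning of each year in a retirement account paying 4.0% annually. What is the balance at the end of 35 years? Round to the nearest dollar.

C$578,317

FV = 7550 × [(1+0.04)^35 − 1] / 0.04 × (1+i) = 7550 × 76.598314 = 578,317.2696
(annuity-due: payments at period start, so ×(1+i).)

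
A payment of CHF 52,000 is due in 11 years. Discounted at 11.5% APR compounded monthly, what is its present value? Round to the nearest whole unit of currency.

CHF 14,765

With 12 periods per year: i = 0.00958333, n = 132.
PV = 52,000 / (1 + 0.00958333)^132 = 52,000 / 3.521817 = 14,765.1065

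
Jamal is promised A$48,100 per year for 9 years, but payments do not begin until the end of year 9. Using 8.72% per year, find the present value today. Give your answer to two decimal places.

Value one period before first payment (t=8): 48100 × [1 − (1+0.0872)^(−9)] / 0.0872 = 48100 × 6.064099 = 291,683.1707
PV₀ = 291,683.1707 / (1+0.0872)^8 = 291,683.1707 / 1.951981 = 149,429.3208

A$149,429.32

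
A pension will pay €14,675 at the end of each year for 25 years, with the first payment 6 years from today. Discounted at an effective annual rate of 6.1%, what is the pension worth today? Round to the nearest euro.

Value one period before first payment (t=5): 14675 × [1 − (1+0.061)^(−25)] / 0.061 = 14675 × 12.662784 = 185,826.3480
PV₀ = 185,826.3480 / (1+0.061)^5 = 185,826.3480 / 1.344550 = 138,207.1058

€138,207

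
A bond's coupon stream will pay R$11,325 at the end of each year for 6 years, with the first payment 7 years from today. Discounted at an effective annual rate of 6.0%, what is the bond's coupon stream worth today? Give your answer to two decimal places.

R$39,258.33

Value one period before first payment (t=6): 11325 × [1 − (1+0.06)^(−6)] / 0.06 = 11325 × 4.917324 = 55,688.6980
Discount back 6 years: 55,688.6980 × (1+0.06)^(−6) = 55,688.6980 × 0.704961 = 39,258.3346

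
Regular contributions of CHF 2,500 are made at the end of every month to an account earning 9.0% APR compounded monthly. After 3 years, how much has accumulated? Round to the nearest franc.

CHF 102,882

Periodic rate i = 0.09/12 = 0.0075; n = 3 × 12 = 36 periods.
Accumulation factor s(36|0.0075) = 41.152716; FV = 2500 × 41.152716 = 102,881.7903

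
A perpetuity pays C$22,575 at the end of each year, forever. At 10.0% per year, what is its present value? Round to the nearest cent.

PV = PMT / i = 22575 / 0.1 = 225,750.0000

C$225,750.00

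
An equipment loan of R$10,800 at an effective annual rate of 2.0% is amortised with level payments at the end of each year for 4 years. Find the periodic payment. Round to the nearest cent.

R$2,836.34

Annuity-PV factor = 3.807729; PMT = 10800 / 3.807729 = 2,836.3365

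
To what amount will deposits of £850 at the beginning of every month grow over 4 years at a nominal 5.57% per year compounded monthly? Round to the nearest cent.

£45,796.00

i = 0.0557/12 = 0.00464167 per month; n = 4·12 = 48.
FV = 850 × [(1+0.00464167)^48 − 1] / 0.00464167 × (1+i) = 850 × 53.877651 = 45,796.0035
(annuity-due: payments at period start, so ×(1+i).)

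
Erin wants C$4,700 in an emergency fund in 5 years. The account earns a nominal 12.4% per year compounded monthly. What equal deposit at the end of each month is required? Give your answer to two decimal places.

Periodic rate i = 0.124/12 = 0.0103333; n = 5 × 12 = 60 periods.
PMT = 4700 / ( [(1+0.0103333)^60 − 1] / 0.0103333 ) = 4700 / 82.550650 = 56.9347

C$56.93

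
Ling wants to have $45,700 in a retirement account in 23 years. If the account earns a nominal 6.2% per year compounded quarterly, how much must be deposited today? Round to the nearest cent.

i = 0.062/4 = 0.0155 per quarter; n = 23·4 = 92.
PV = 45,700 / (1 + 0.0155)^92 = 45,700 / 4.116739 = 11,101.0190

$11,101.02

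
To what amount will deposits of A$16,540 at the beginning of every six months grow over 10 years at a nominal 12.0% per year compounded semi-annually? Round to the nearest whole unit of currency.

With 2 periods per year: i = 0.06, n = 20.
Accumulation factor s(20|0.06) × (1+i) = 38.992727; FV = 16540 × 38.992727 = 644,939.6992
Payments are at the start of each period, so multiply by (1+i).

A$644,940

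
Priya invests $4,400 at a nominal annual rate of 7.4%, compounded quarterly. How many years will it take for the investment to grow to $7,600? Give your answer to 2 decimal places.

Periodic rate i = 0.074/4 = 0.0185.
n = ln(7600/4400) / ln(1+0.0185) = ln(1.72727) / 0.018331 = 29.8153 quarters
= 29.8153/4 years

7.45 years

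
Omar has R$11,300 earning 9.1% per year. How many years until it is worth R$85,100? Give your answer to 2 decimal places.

23.18 years

n = ln(85100/11300) / ln(1+0.091) = ln(7.53097) / 0.087095 = 23.1819 years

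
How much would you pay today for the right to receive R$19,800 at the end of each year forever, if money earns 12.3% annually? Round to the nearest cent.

PV = C/r = 19800/0.123 = 160,975.6098

R$160,975.61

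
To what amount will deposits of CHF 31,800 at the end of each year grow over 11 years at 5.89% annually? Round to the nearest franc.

CHF 473,351

Accumulation factor s(11|0.0589) = 14.885253; FV = 31800 × 14.885253 = 473,351.0373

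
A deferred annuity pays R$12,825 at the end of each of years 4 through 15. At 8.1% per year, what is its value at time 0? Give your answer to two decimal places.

PV at t=3 (ordinary 12-year annuity): 12825 × a(12|0.081) = 12825 × 7.497187 = 96,151.4277
PV₀ = 96,151.4277 / (1+0.081)^3 = 96,151.4277 / 1.263214 = 76,116.4728

R$76,116.47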